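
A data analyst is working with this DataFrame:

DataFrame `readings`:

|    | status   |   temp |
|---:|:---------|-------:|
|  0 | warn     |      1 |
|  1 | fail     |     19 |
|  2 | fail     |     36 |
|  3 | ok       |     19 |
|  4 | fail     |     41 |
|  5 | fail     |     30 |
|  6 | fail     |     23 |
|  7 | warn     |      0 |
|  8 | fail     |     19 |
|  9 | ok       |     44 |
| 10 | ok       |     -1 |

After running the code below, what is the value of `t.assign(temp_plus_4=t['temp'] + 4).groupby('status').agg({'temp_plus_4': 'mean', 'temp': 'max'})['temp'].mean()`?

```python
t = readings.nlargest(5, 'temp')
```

take 5 rows with largest temp:
  status  temp
9     ok    44
4   fail    41
2   fail    36
5   fail    30
6   fail    23
add column temp_plus_4 = t['temp'] + 4:
  status  temp  temp_plus_4
9     ok    44           48
4   fail    41           45
2   fail    36           40
5   fail    30           34
6   fail    23           27
group by status: mean(temp_plus_4), max(temp):
        temp_plus_4  temp
status                   
fail           36.5    41
ok             48.0    44

42.5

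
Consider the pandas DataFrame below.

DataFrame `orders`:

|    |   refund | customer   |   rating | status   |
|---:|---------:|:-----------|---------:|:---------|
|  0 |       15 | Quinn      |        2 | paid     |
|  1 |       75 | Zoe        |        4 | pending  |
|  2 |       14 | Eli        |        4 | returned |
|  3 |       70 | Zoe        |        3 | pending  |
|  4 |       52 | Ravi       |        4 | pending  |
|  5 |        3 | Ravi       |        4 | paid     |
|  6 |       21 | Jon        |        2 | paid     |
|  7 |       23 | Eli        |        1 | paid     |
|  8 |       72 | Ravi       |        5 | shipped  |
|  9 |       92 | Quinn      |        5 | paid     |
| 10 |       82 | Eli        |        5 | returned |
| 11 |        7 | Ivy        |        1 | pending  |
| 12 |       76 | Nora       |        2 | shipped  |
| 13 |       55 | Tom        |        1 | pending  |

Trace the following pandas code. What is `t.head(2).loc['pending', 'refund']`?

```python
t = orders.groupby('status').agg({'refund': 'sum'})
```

259

group by status, sum of refund:
          refund
status          
paid         154
pending      259
returned      96
shipped      148
take first 2 rows:
         refund
status         
paid        154
pending     259
Finally, value at row 'pending', column 'refund' = 259.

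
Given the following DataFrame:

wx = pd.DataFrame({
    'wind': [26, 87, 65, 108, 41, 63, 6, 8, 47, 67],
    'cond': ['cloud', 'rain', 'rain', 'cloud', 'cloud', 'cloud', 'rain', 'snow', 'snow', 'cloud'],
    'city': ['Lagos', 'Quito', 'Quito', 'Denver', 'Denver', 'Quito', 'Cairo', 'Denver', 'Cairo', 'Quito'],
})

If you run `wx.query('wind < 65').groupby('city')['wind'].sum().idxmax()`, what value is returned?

Quito

filter rows where wind < 65:
   wind   cond    city
0    26  cloud   Lagos
4    41  cloud  Denver
5    63  cloud   Quito
6     6   rain   Cairo
7     8   snow  Denver
8    47   snow   Cairo
group by city, sum of wind:
city
Cairo     53
Denver    49
Lagos     26
Quito     63
Name: wind, dtype: int64
So idxmax() = Quito.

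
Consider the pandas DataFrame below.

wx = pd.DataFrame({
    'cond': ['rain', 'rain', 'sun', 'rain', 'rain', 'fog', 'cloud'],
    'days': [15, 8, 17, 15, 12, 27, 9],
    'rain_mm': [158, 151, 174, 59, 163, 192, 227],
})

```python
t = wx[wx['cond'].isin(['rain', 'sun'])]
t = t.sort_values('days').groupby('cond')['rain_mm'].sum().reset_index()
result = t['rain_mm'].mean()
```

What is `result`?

filter rows where cond in ['rain', 'sun']:
   cond  days  rain_mm
0  rain    15      158
1  rain     8      151
2   sun    17      174
3  rain    15       59
4  rain    12      163
sort by days:
   cond  days  rain_mm
1  rain     8      151
4  rain    12      163
0  rain    15      158
3  rain    15       59
2   sun    17      174
group by cond, sum of rain_mm:
cond
rain    531
sun     174
Name: rain_mm, dtype: int64
reset_index():
   cond  rain_mm
0  rain      531
1   sun      174
Then the mean of column 'rain_mm': 352.5

352.5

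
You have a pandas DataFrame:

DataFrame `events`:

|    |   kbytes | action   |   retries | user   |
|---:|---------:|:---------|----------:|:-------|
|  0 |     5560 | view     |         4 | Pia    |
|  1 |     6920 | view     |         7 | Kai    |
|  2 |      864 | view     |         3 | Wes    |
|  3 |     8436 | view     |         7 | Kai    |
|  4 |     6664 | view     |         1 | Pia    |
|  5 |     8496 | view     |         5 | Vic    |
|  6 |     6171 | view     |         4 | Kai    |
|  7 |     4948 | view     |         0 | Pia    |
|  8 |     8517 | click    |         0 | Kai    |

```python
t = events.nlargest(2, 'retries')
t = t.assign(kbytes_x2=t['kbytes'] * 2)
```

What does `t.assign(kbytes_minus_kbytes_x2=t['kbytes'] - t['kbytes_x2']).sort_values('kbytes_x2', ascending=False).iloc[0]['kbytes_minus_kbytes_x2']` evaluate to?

take 2 rows with largest retries:
   kbytes action  retries user
1    6920   view        7  Kai
3    8436   view        7  Kai
add column kbytes_x2 = t['kbytes'] * 2:
   kbytes action  retries user  kbytes_x2
1    6920   view        7  Kai      13840
3    8436   view        7  Kai      16872
add column kbytes_minus_kbytes_x2 = t['kbytes'] - t['kbytes_x2']:
   kbytes action  retries user  kbytes_x2  kbytes_minus_kbytes_x2
1    6920   view        7  Kai      13840                   -6920
3    8436   view        7  Kai      16872                   -8436
sort by kbytes_x2 descending:
   kbytes action  retries user  kbytes_x2  kbytes_minus_kbytes_x2
3    8436   view        7  Kai      16872                   -8436
1    6920   view        7  Kai      13840                   -6920

-8436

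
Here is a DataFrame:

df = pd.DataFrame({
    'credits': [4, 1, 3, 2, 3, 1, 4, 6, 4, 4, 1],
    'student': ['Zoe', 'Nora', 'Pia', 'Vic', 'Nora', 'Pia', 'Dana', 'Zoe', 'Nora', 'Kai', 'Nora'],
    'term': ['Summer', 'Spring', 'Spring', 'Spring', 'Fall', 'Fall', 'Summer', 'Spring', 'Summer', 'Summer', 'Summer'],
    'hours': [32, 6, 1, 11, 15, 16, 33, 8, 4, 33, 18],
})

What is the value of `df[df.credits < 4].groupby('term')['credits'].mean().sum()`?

filter rows where credits < 4:
    credits student    term  hours
1         1    Nora  Spring      6
2         3     Pia  Spring      1
3         2     Vic  Spring     11
4         3    Nora    Fall     15
5         1     Pia    Fall     16
10        1    Nora  Summer     18
group by term, mean of credits:
term
Fall      2.0
Spring    2.0
Summer    1.0
Name: credits, dtype: float64
Finally, sum of the resulting series = 5.0.

5.0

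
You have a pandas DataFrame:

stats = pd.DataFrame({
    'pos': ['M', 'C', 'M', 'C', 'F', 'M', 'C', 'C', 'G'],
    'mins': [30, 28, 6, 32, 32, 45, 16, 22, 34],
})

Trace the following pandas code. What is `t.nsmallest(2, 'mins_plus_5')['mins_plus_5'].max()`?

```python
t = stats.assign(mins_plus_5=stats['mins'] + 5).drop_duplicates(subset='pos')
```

35

add column mins_plus_5 = stats['mins'] + 5:
  pos  mins  mins_plus_5
0   M    30           35
1   C    28           33
2   M     6           11
3   C    32           37
4   F    32           37
5   M    45           50
6   C    16           21
7   C    22           27
8   G    34           39
drop duplicate pos (keep=first):
  pos  mins  mins_plus_5
0   M    30           35
1   C    28           33
4   F    32           37
8   G    34           39
take 2 rows with smallest mins_plus_5:
  pos  mins  mins_plus_5
1   C    28           33
0   M    30           35
Finally, max of column 'mins_plus_5' = 35.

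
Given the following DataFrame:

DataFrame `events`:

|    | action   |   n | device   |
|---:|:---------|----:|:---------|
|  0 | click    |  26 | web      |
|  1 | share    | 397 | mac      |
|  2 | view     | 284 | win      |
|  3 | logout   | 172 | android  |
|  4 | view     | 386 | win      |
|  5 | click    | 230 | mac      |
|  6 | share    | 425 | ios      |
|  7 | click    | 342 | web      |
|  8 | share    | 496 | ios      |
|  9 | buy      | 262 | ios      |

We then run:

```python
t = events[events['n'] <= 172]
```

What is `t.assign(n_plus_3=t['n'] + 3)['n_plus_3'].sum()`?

204

filter rows where n <= 172:
   action    n   device
0   click   26      web
3  logout  172  android
add column n_plus_3 = t['n'] + 3:
   action    n   device  n_plus_3
0   click   26      web        29
3  logout  172  android       175
Taking the sum of column 'n_plus_3' gives 204.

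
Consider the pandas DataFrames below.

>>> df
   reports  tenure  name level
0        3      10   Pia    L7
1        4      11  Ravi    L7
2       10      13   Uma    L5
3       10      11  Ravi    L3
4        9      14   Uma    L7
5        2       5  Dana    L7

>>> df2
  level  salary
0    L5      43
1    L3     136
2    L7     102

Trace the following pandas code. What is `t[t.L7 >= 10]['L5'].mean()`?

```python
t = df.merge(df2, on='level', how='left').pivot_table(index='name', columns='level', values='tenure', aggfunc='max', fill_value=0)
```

4.33333333333

merge on 'level' (how='left') → 6 rows:
   reports  tenure  name level  salary
0        3      10   Pia    L7     102
1        4      11  Ravi    L7     102
2       10      13   Uma    L5      43
3       10      11  Ravi    L3     136
4        9      14   Uma    L7     102
5        2       5  Dana    L7     102
pivot: rows=name, cols=level, max(tenure):
level  L3  L5  L7
name             
Dana    0   0   5
Pia     0   0  10
Ravi   11   0  11
Uma     0  13  14
filter rows where L7 >= 10:
level  L3  L5  L7
name             
Pia     0   0  10
Ravi   11   0  11
Uma     0  13  14
mean of column 'L5' → 4.33333333333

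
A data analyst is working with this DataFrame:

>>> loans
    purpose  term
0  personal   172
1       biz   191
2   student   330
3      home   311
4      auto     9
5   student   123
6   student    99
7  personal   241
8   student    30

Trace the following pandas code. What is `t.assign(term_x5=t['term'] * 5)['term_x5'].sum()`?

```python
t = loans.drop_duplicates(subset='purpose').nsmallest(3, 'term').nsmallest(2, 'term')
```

drop duplicate purpose (keep=first):
    purpose  term
0  personal   172
1       biz   191
2   student   330
3      home   311
4      auto     9
take 3 rows with smallest term:
    purpose  term
4      auto     9
0  personal   172
1       biz   191
take 2 rows with smallest term:
    purpose  term
4      auto     9
0  personal   172
add column term_x5 = t['term'] * 5:
    purpose  term  term_x5
4      auto     9       45
0  personal   172      860

905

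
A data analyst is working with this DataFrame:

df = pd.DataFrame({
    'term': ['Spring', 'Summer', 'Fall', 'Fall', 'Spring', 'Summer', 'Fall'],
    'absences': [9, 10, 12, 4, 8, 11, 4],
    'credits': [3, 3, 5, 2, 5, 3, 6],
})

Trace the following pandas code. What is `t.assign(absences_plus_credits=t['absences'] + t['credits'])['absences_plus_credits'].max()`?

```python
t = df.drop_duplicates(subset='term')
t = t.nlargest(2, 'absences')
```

17

drop duplicate term (keep=first):
     term  absences  credits
0  Spring         9        3
1  Summer        10        3
2    Fall        12        5
take 2 rows with largest absences:
     term  absences  credits
2    Fall        12        5
1  Summer        10        3
add column absences_plus_credits = t['absences'] + t['credits']:
     term  absences  credits  absences_plus_credits
2    Fall        12        5                     17
1  Summer        10        3                     13
Reading off the max of column 'absences_plus_credits', we get 17.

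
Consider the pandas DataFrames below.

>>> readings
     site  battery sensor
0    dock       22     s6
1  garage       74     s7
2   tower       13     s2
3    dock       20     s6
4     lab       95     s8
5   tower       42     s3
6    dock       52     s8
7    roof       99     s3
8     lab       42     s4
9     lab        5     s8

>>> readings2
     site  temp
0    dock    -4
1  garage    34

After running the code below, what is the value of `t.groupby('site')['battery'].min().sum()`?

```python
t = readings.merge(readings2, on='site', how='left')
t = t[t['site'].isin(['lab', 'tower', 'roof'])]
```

merge on 'site' (how='left') → 10 rows:
     site  battery sensor  temp
0    dock       22     s6  -4.0
1  garage       74     s7  34.0
2   tower       13     s2   NaN
3    dock       20     s6  -4.0
4     lab       95     s8   NaN
5   tower       42     s3   NaN
6    dock       52     s8  -4.0
7    roof       99     s3   NaN
8     lab       42     s4   NaN
9     lab        5     s8   NaN
filter rows where site in ['lab', 'tower', 'roof']:
    site  battery sensor  temp
2  tower       13     s2   NaN
4    lab       95     s8   NaN
5  tower       42     s3   NaN
7   roof       99     s3   NaN
8    lab       42     s4   NaN
9    lab        5     s8   NaN
group by site, min of battery:
site
lab       5
roof     99
tower    13
Name: battery, dtype: int64
Taking the sum of the resulting series gives 117.

117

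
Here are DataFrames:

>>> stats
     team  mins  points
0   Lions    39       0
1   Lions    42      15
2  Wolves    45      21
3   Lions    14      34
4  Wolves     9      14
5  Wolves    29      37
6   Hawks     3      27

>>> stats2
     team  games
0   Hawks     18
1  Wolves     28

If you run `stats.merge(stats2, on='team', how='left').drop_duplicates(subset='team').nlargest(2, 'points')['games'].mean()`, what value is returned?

23.0

merge on 'team' (how='left') → 7 rows:
     team  mins  points  games
0   Lions    39       0    NaN
1   Lions    42      15    NaN
2  Wolves    45      21   28.0
3   Lions    14      34    NaN
4  Wolves     9      14   28.0
5  Wolves    29      37   28.0
6   Hawks     3      27   18.0
drop duplicate team (keep=first):
     team  mins  points  games
0   Lions    39       0    NaN
2  Wolves    45      21   28.0
6   Hawks     3      27   18.0
take 2 rows with largest points:
     team  mins  points  games
6   Hawks     3      27   18.0
2  Wolves    45      21   28.0
The mean of column 'games' is 23.0.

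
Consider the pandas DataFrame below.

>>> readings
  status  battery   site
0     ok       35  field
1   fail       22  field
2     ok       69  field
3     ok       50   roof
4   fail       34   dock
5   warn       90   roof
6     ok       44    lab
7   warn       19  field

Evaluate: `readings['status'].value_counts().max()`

value_counts of status:
status
ok      4
fail    2
warn    2
Name: count, dtype: int64
Reading off the max of the resulting series, we get 4.

4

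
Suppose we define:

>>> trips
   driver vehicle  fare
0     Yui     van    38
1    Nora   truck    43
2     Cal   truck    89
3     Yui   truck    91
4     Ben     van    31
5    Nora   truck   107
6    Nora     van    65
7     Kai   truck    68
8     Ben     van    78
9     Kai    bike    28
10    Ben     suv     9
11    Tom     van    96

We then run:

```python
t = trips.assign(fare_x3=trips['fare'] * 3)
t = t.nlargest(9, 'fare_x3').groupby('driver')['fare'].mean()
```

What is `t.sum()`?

467.166666667

add column fare_x3 = trips['fare'] * 3:
   driver vehicle  fare  fare_x3
0     Yui     van    38      114
1    Nora   truck    43      129
2     Cal   truck    89      267
3     Yui   truck    91      273
4     Ben     van    31       93
5    Nora   truck   107      321
6    Nora     van    65      195
7     Kai   truck    68      204
8     Ben     van    78      234
9     Kai    bike    28       84
10    Ben     suv     9       27
11    Tom     van    96      288
take 9 rows with largest fare_x3:
   driver vehicle  fare  fare_x3
5    Nora   truck   107      321
11    Tom     van    96      288
3     Yui   truck    91      273
2     Cal   truck    89      267
8     Ben     van    78      234
7     Kai   truck    68      204
6    Nora     van    65      195
1    Nora   truck    43      129
0     Yui     van    38      114
group by driver, mean of fare:
driver
Ben     78.000000
Cal     89.000000
Kai     68.000000
Nora    71.666667
Tom     96.000000
Yui     64.500000
Name: fare, dtype: float64
So sum() = 467.166666667.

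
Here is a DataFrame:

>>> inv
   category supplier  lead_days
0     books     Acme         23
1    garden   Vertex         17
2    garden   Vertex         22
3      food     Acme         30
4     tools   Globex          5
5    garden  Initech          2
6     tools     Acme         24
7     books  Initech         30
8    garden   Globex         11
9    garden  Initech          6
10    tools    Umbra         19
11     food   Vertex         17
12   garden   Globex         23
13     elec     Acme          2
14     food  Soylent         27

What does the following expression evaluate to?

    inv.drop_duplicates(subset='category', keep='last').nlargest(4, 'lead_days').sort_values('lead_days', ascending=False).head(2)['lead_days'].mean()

drop duplicate category (keep=last):
   category supplier  lead_days
7     books  Initech         30
10    tools    Umbra         19
12   garden   Globex         23
13     elec     Acme          2
14     food  Soylent         27
take 4 rows with largest lead_days:
   category supplier  lead_days
7     books  Initech         30
14     food  Soylent         27
12   garden   Globex         23
10    tools    Umbra         19
sort by lead_days descending:
   category supplier  lead_days
7     books  Initech         30
14     food  Soylent         27
12   garden   Globex         23
10    tools    Umbra         19
take first 2 rows:
   category supplier  lead_days
7     books  Initech         30
14     food  Soylent         27
Finally, mean of column 'lead_days' = 28.5.

28.5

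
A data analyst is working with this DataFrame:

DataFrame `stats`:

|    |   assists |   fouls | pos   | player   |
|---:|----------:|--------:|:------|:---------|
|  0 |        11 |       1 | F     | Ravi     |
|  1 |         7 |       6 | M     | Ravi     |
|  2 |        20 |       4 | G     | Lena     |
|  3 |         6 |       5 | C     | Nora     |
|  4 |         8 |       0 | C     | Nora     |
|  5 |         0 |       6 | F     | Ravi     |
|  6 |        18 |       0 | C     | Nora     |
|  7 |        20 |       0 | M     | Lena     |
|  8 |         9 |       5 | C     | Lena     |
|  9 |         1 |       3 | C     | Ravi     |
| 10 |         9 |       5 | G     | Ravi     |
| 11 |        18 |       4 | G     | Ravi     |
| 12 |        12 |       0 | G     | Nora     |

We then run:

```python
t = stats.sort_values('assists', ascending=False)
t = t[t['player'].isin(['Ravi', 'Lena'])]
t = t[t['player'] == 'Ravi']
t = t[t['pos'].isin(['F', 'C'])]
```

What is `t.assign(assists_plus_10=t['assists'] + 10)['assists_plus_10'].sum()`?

sort by assists descending:
    assists  fouls pos player
2        20      4   G   Lena
7        20      0   M   Lena
6        18      0   C   Nora
11       18      4   G   Ravi
12       12      0   G   Nora
0        11      1   F   Ravi
8         9      5   C   Lena
10        9      5   G   Ravi
4         8      0   C   Nora
1         7      6   M   Ravi
3         6      5   C   Nora
9         1      3   C   Ravi
5         0      6   F   Ravi
filter rows where player in ['Ravi', 'Lena']:
    assists  fouls pos player
2        20      4   G   Lena
7        20      0   M   Lena
11       18      4   G   Ravi
0        11      1   F   Ravi
8         9      5   C   Lena
10        9      5   G   Ravi
1         7      6   M   Ravi
9         1      3   C   Ravi
5         0      6   F   Ravi
filter rows where player == 'Ravi':
    assists  fouls pos player
11       18      4   G   Ravi
0        11      1   F   Ravi
10        9      5   G   Ravi
1         7      6   M   Ravi
9         1      3   C   Ravi
5         0      6   F   Ravi
filter rows where pos in ['F', 'C']:
   assists  fouls pos player
0       11      1   F   Ravi
9        1      3   C   Ravi
5        0      6   F   Ravi
add column assists_plus_10 = t['assists'] + 10:
   assists  fouls pos player  assists_plus_10
0       11      1   F   Ravi               21
9        1      3   C   Ravi               11
5        0      6   F   Ravi               10
Finally, sum of column 'assists_plus_10' = 42.

42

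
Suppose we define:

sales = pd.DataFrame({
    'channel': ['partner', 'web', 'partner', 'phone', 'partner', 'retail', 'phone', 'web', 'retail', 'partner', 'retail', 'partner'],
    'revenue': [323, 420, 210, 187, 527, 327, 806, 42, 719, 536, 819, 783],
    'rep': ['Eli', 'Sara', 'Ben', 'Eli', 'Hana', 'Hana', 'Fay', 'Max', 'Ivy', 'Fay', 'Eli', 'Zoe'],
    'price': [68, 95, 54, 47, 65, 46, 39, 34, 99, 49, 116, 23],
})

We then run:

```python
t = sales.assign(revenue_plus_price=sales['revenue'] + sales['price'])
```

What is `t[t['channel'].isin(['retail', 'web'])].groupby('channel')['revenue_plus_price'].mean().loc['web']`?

295.5

add column revenue_plus_price = sales['revenue'] + sales['price']:
    channel  revenue   rep  price  revenue_plus_price
0   partner      323   Eli     68                 391
1       web      420  Sara     95                 515
2   partner      210   Ben     54                 264
3     phone      187   Eli     47                 234
4   partner      527  Hana     65                 592
5    retail      327  Hana     46                 373
6     phone      806   Fay     39                 845
7       web       42   Max     34                  76
8    retail      719   Ivy     99                 818
9   partner      536   Fay     49                 585
10   retail      819   Eli    116                 935
11  partner      783   Zoe     23                 806
filter rows where channel in ['retail', 'web']:
   channel  revenue   rep  price  revenue_plus_price
1      web      420  Sara     95                 515
5   retail      327  Hana     46                 373
7      web       42   Max     34                  76
8   retail      719   Ivy     99                 818
10  retail      819   Eli    116                 935
group by channel, mean of revenue_plus_price:
channel
retail    708.666667
web       295.500000
Name: revenue_plus_price, dtype: float64
Then the value at index 'web': 295.5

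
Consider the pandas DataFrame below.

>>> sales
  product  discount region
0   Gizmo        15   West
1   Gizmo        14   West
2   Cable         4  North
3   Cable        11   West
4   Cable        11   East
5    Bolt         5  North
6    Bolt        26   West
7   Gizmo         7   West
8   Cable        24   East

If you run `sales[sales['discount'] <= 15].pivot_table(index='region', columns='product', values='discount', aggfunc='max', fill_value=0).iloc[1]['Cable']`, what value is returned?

filter rows where discount <= 15:
  product  discount region
0   Gizmo        15   West
1   Gizmo        14   West
2   Cable         4  North
3   Cable        11   West
4   Cable        11   East
5    Bolt         5  North
7   Gizmo         7   West
pivot: rows=region, cols=product, max(discount):
product  Bolt  Cable  Gizmo
region                     
East        0     11      0
North       5      4      0
West        0     11     15
value at position 1, column 'Cable' → 4

4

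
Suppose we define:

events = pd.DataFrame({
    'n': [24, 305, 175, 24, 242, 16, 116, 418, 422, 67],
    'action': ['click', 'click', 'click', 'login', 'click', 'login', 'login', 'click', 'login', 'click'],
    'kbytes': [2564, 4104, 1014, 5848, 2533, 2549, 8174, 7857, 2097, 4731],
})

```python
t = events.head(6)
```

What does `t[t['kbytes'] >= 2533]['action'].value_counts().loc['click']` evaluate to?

take first 6 rows:
     n action  kbytes
0   24  click    2564
1  305  click    4104
2  175  click    1014
3   24  login    5848
4  242  click    2533
5   16  login    2549
filter rows where kbytes >= 2533:
     n action  kbytes
0   24  click    2564
1  305  click    4104
3   24  login    5848
4  242  click    2533
5   16  login    2549
value_counts of action:
action
click    3
login    2
Name: count, dtype: int64

3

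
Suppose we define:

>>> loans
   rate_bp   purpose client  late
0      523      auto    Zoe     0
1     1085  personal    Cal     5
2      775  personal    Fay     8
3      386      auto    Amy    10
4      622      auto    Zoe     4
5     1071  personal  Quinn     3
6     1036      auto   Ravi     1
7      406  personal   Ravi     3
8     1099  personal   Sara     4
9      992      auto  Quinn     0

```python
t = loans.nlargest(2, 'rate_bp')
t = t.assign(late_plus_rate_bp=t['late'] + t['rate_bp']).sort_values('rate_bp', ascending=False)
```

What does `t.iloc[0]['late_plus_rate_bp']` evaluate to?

take 2 rows with largest rate_bp:
   rate_bp   purpose client  late
8     1099  personal   Sara     4
1     1085  personal    Cal     5
add column late_plus_rate_bp = t['late'] + t['rate_bp']:
   rate_bp   purpose client  late  late_plus_rate_bp
8     1099  personal   Sara     4               1103
1     1085  personal    Cal     5               1090
sort by rate_bp descending:
   rate_bp   purpose client  late  late_plus_rate_bp
8     1099  personal   Sara     4               1103
1     1085  personal    Cal     5               1090

1103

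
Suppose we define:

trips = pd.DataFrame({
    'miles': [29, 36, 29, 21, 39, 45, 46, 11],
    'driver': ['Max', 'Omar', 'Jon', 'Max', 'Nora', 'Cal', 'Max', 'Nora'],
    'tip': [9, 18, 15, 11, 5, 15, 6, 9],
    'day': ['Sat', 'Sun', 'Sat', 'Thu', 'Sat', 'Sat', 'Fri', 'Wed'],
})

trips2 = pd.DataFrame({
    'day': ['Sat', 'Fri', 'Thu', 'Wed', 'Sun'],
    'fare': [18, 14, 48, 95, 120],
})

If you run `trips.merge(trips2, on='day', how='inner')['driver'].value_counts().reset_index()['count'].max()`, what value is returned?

merge on 'day' (how='inner') → 8 rows:
   miles driver  tip  day  fare
0     29    Max    9  Sat    18
1     36   Omar   18  Sun   120
2     29    Jon   15  Sat    18
3     21    Max   11  Thu    48
4     39   Nora    5  Sat    18
5     45    Cal   15  Sat    18
6     46    Max    6  Fri    14
7     11   Nora    9  Wed    95
value_counts of driver:
driver
Max     3
Nora    2
Omar    1
Jon     1
Cal     1
Name: count, dtype: int64
reset_index():
  driver  count
0    Max      3
1   Nora      2
2   Omar      1
3    Jon      1
4    Cal      1
Reading off the max of column 'count', we get 3.

3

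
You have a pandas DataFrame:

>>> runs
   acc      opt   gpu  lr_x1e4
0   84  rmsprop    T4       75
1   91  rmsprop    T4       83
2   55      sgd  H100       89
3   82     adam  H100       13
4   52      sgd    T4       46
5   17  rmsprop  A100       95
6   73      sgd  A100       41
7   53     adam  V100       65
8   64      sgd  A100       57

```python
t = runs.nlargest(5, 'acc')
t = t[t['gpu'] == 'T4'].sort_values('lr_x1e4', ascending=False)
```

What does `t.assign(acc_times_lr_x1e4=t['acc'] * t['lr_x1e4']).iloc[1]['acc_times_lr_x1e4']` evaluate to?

6300

take 5 rows with largest acc:
   acc      opt   gpu  lr_x1e4
1   91  rmsprop    T4       83
0   84  rmsprop    T4       75
3   82     adam  H100       13
6   73      sgd  A100       41
8   64      sgd  A100       57
filter rows where gpu == 'T4':
   acc      opt gpu  lr_x1e4
1   91  rmsprop  T4       83
0   84  rmsprop  T4       75
sort by lr_x1e4 descending:
   acc      opt gpu  lr_x1e4
1   91  rmsprop  T4       83
0   84  rmsprop  T4       75
add column acc_times_lr_x1e4 = t['acc'] * t['lr_x1e4']:
   acc      opt gpu  lr_x1e4  acc_times_lr_x1e4
1   91  rmsprop  T4       83               7553
0   84  rmsprop  T4       75               6300
So iloc[1]['acc_times_lr_x1e4'] = 6300.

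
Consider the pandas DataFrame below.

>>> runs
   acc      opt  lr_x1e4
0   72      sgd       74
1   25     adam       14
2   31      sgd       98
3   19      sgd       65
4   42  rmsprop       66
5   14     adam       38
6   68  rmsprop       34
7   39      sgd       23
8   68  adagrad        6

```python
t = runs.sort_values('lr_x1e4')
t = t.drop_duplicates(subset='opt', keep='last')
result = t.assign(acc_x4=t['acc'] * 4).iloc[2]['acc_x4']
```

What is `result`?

sort by lr_x1e4:
   acc      opt  lr_x1e4
8   68  adagrad        6
1   25     adam       14
7   39      sgd       23
6   68  rmsprop       34
5   14     adam       38
3   19      sgd       65
4   42  rmsprop       66
0   72      sgd       74
2   31      sgd       98
drop duplicate opt (keep=last):
   acc      opt  lr_x1e4
8   68  adagrad        6
5   14     adam       38
4   42  rmsprop       66
2   31      sgd       98
add column acc_x4 = t['acc'] * 4:
   acc      opt  lr_x1e4  acc_x4
8   68  adagrad        6     272
5   14     adam       38      56
4   42  rmsprop       66     168
2   31      sgd       98     124
Taking the value at position 2, column 'acc_x4' gives 168.

168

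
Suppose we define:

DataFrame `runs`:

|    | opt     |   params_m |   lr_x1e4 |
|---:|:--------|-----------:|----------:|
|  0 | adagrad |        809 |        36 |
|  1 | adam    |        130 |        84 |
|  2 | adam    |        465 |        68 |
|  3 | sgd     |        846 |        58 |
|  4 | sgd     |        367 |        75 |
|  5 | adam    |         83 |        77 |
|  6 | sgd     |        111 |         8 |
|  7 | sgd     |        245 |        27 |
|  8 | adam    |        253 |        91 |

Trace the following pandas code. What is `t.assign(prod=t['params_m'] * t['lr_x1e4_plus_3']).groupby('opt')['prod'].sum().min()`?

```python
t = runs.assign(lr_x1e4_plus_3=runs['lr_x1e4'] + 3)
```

add column lr_x1e4_plus_3 = runs['lr_x1e4'] + 3:
       opt  params_m  lr_x1e4  lr_x1e4_plus_3
0  adagrad       809       36              39
1     adam       130       84              87
2     adam       465       68              71
3      sgd       846       58              61
4      sgd       367       75              78
5     adam        83       77              80
6      sgd       111        8              11
7      sgd       245       27              30
8     adam       253       91              94
add column prod = t['params_m'] * t['lr_x1e4_plus_3']:
       opt  params_m  lr_x1e4  lr_x1e4_plus_3   prod
0  adagrad       809       36              39  31551
1     adam       130       84              87  11310
2     adam       465       68              71  33015
3      sgd       846       58              61  51606
4      sgd       367       75              78  28626
5     adam        83       77              80   6640
6      sgd       111        8              11   1221
7      sgd       245       27              30   7350
8     adam       253       91              94  23782
group by opt, sum of prod:
opt
adagrad    31551
adam       74747
sgd        88803
Name: prod, dtype: int64
Then the min of the resulting series: 31551

31551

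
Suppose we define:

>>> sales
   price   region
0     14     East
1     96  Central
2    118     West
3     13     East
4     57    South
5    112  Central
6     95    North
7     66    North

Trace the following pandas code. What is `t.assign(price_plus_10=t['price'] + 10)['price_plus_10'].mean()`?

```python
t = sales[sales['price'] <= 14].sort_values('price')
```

23.5

filter rows where price <= 14:
   price region
0     14   East
3     13   East
sort by price:
   price region
3     13   East
0     14   East
add column price_plus_10 = t['price'] + 10:
   price region  price_plus_10
3     13   East             23
0     14   East             24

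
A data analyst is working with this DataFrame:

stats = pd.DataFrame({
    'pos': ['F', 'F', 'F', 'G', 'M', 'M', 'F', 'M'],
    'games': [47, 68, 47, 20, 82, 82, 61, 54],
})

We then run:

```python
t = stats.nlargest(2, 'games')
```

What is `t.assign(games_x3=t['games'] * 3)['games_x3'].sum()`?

492

take 2 rows with largest games:
  pos  games
4   M     82
5   M     82
add column games_x3 = t['games'] * 3:
  pos  games  games_x3
4   M     82       246
5   M     82       246
Then the sum of column 'games_x3': 492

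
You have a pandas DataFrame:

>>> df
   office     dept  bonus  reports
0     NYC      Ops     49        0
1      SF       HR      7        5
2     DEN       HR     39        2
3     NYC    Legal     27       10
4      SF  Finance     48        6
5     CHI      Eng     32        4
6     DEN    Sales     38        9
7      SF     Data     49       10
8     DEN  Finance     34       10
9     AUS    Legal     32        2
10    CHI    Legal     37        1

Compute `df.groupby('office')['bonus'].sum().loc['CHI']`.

group by office, sum of bonus:
office
AUS     32
CHI     69
DEN    111
NYC     76
SF     104
Name: bonus, dtype: int64

69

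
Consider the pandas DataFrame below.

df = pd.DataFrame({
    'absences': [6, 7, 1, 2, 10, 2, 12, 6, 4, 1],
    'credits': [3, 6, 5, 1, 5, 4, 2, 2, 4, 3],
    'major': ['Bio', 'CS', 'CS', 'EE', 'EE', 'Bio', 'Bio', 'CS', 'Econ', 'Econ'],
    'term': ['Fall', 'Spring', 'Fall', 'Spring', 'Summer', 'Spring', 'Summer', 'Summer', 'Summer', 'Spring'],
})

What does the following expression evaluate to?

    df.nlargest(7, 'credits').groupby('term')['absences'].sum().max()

14

take 7 rows with largest credits:
   absences  credits major    term
1         7        6    CS  Spring
2         1        5    CS    Fall
4        10        5    EE  Summer
5         2        4   Bio  Spring
8         4        4  Econ  Summer
0         6        3   Bio    Fall
9         1        3  Econ  Spring
group by term, sum of absences:
term
Fall       7
Spring    10
Summer    14
Name: absences, dtype: int64
Taking the max of the resulting series gives 14.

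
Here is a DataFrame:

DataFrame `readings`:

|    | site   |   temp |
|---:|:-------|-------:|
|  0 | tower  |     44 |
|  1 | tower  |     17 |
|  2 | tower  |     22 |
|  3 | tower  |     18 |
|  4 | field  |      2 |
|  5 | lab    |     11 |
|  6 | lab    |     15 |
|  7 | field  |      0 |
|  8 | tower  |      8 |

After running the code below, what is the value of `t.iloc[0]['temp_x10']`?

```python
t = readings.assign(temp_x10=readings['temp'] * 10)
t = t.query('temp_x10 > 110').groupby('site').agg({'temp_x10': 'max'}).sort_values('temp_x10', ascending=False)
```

add column temp_x10 = readings['temp'] * 10:
    site  temp  temp_x10
0  tower    44       440
1  tower    17       170
2  tower    22       220
3  tower    18       180
4  field     2        20
5    lab    11       110
6    lab    15       150
7  field     0         0
8  tower     8        80
filter rows where temp_x10 > 110:
    site  temp  temp_x10
0  tower    44       440
1  tower    17       170
2  tower    22       220
3  tower    18       180
6    lab    15       150
group by site, max of temp_x10:
       temp_x10
site           
lab         150
tower       440
sort by temp_x10 descending:
       temp_x10
site           
tower       440
lab         150
Then the value at position 0, column 'temp_x10': 440

440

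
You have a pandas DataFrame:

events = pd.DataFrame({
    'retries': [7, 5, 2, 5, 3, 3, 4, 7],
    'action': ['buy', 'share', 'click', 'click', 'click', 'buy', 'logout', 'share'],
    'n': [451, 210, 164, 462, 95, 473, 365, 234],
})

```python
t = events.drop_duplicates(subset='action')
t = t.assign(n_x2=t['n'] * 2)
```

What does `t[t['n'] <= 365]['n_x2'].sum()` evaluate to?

drop duplicate action (keep=first):
   retries  action    n
0        7     buy  451
1        5   share  210
2        2   click  164
6        4  logout  365
add column n_x2 = t['n'] * 2:
   retries  action    n  n_x2
0        7     buy  451   902
1        5   share  210   420
2        2   click  164   328
6        4  logout  365   730
filter rows where n <= 365:
   retries  action    n  n_x2
1        5   share  210   420
2        2   click  164   328
6        4  logout  365   730
Finally, sum of column 'n_x2' = 1478.

1478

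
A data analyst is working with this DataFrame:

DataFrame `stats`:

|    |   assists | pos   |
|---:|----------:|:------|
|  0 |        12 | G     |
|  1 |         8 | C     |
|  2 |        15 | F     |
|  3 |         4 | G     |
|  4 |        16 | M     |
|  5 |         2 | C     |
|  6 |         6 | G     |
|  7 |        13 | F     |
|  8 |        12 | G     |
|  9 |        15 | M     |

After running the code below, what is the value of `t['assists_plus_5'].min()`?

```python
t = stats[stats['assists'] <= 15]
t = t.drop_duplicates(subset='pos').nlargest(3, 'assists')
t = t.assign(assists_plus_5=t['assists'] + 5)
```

17

filter rows where assists <= 15:
   assists pos
0       12   G
1        8   C
2       15   F
3        4   G
5        2   C
6        6   G
7       13   F
8       12   G
9       15   M
drop duplicate pos (keep=first):
   assists pos
0       12   G
1        8   C
2       15   F
9       15   M
take 3 rows with largest assists:
   assists pos
2       15   F
9       15   M
0       12   G
add column assists_plus_5 = t['assists'] + 5:
   assists pos  assists_plus_5
2       15   F              20
9       15   M              20
0       12   G              17
Then the min of column 'assists_plus_5': 17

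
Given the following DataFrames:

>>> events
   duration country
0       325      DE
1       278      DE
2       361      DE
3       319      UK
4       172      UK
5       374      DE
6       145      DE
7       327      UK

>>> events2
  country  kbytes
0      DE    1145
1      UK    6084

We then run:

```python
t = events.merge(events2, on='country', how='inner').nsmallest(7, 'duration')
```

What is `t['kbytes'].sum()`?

22832

merge on 'country' (how='inner') → 8 rows:
   duration country  kbytes
0       325      DE    1145
1       278      DE    1145
2       361      DE    1145
3       319      UK    6084
4       172      UK    6084
5       374      DE    1145
6       145      DE    1145
7       327      UK    6084
take 7 rows with smallest duration:
   duration country  kbytes
6       145      DE    1145
4       172      UK    6084
1       278      DE    1145
3       319      UK    6084
0       325      DE    1145
7       327      UK    6084
2       361      DE    1145
So sum() = 22832.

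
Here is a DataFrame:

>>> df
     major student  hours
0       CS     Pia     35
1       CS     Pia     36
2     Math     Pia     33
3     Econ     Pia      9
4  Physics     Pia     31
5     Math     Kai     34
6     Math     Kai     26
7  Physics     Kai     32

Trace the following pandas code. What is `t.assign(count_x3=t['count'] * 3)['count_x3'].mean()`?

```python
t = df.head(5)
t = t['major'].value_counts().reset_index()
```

3.75

take first 5 rows:
     major student  hours
0       CS     Pia     35
1       CS     Pia     36
2     Math     Pia     33
3     Econ     Pia      9
4  Physics     Pia     31
value_counts of major:
major
CS         2
Math       1
Econ       1
Physics    1
Name: count, dtype: int64
reset_index():
     major  count
0       CS      2
1     Math      1
2     Econ      1
3  Physics      1
add column count_x3 = t['count'] * 3:
     major  count  count_x3
0       CS      2         6
1     Math      1         3
2     Econ      1         3
3  Physics      1         3
Finally, mean of column 'count_x3' = 3.75.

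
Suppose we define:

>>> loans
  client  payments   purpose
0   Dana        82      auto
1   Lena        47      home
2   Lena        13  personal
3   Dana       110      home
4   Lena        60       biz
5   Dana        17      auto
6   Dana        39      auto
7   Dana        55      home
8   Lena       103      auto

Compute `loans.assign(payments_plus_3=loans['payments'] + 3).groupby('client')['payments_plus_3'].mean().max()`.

add column payments_plus_3 = loans['payments'] + 3:
  client  payments   purpose  payments_plus_3
0   Dana        82      auto               85
1   Lena        47      home               50
2   Lena        13  personal               16
3   Dana       110      home              113
4   Lena        60       biz               63
5   Dana        17      auto               20
6   Dana        39      auto               42
7   Dana        55      home               58
8   Lena       103      auto              106
group by client, mean of payments_plus_3:
client
Dana    63.60
Lena    58.75
Name: payments_plus_3, dtype: float64
Hence 63.6.

63.6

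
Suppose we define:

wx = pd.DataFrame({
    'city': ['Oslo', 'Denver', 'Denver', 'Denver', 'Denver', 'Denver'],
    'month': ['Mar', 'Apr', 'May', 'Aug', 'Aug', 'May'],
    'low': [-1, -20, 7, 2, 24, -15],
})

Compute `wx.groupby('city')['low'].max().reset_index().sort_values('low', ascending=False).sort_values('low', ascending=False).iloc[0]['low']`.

24

group by city, max of low:
city
Denver    24
Oslo      -1
Name: low, dtype: int64
reset_index():
     city  low
0  Denver   24
1    Oslo   -1
sort by low descending:
     city  low
0  Denver   24
1    Oslo   -1
sort by low descending:
     city  low
0  Denver   24
1    Oslo   -1
value at position 0, column 'low' → 24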